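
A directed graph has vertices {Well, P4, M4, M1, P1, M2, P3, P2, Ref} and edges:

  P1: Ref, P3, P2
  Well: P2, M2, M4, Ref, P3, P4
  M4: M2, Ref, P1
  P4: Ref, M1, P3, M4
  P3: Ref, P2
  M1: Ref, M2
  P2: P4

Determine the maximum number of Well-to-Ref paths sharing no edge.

5

Assign every edge capacity 1; by Menger, the answer equals the max flow.
Path Well→Ref (+1); total 1.
Path Well→P4→Ref (+1); total 2.
Path Well→M4→Ref (+1); total 3.
Path Well→P3→Ref (+1); total 4.
Path Well→P2→P4→M1→Ref (+1); total 5.
No residual Well→Ref path; max flow = 5.
Certifying cut of size 5: {Well→M4, Well→P2, Well→P3, Well→P4, Well→Ref}.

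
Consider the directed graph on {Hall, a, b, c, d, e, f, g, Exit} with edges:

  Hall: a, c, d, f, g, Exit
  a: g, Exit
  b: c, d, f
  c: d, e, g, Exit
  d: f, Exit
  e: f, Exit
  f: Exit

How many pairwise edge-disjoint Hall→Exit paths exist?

5

Assign every edge capacity 1; by Menger, the answer equals the max flow.
Path Hall→Exit (+1); total 1.
Path Hall→a→Exit (+1); total 2.
Path Hall→c→Exit (+1); total 3.
Path Hall→d→Exit (+1); total 4.
Path Hall→f→Exit (+1); total 5.
No residual Hall→Exit path; max flow = 5.
Certifying cut of size 5: {Hall→Exit, Hall→a, Hall→c, Hall→d, Hall→f}.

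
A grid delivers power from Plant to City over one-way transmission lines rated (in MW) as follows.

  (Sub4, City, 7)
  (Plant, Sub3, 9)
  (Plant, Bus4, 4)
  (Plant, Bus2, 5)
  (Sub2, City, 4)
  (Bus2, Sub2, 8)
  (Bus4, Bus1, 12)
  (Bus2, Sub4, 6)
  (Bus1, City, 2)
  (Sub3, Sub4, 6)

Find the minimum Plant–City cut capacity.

13

Augment Plant→Sub3→Sub4→City: bottleneck 6, flow now 6.
Augment Plant→Bus4→Bus1→City: bottleneck 2, flow now 8.
Augment Plant→Bus2→Sub4→City: bottleneck 1, flow now 9.
Augment Plant→Bus2→Sub2→City: bottleneck 4, flow now 13.
No augmenting path remains; maximum flow = 13.
By max-flow min-cut, the minimum cut capacity equals the max flow.
In the residual graph, reachable from Plant: {Plant, Sub3, Bus4, Bus1}.
Min-cut edges: Plant→Bus2 (5), Sub3→Sub4 (6), Bus1→City (2); capacity 5 + 6 + 2 = 13.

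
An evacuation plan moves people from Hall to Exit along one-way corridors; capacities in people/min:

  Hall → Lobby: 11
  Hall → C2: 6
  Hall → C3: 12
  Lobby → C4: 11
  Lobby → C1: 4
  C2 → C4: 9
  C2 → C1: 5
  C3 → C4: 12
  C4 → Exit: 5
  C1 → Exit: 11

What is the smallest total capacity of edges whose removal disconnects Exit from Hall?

Augment Hall→Lobby→C4→Exit: bottleneck 5, flow now 5.
Augment Hall→Lobby→C1→Exit: bottleneck 4, flow now 9.
Augment Hall→C2→C1→Exit: bottleneck 5, flow now 14.
No augmenting path remains; maximum flow = 14.
By max-flow min-cut, the minimum cut capacity equals the max flow.
In the residual graph, reachable from Hall: {Hall, Lobby, C2, C3, C4}.
Min-cut edges: Lobby→C1 (4), C2→C1 (5), C4→Exit (5); capacity 4 + 5 + 5 = 14.

14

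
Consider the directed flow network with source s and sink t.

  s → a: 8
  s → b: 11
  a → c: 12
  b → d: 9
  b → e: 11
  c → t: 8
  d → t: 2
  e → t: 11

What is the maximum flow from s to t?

19

Augment s→a→c→t: bottleneck 8, flow now 8.
Augment s→b→d→t: bottleneck 2, flow now 10.
Augment s→b→e→t: bottleneck 9, flow now 19.
No augmenting path remains; maximum flow = 19.
In the residual graph, reachable from s: {s}.
Min-cut edges: s→a (8), s→b (11); capacity 8 + 11 = 19.
This cut is saturated, so no flow can exceed 19.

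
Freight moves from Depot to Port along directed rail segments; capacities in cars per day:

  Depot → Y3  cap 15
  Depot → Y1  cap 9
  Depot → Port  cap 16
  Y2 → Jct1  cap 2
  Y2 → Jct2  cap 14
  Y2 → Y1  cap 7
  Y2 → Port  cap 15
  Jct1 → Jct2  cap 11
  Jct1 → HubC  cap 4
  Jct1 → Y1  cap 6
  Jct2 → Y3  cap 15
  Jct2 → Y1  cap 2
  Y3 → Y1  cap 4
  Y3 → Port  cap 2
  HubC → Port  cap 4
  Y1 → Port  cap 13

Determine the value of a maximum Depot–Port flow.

31

Augment Depot→Port: bottleneck 16, flow now 16.
Augment Depot→Y3→Port: bottleneck 2, flow now 18.
Augment Depot→Y1→Port: bottleneck 9, flow now 27.
Augment Depot→Y3→Y1→Port: bottleneck 4, flow now 31.
No augmenting path remains; maximum flow = 31.
In the residual graph, reachable from Depot: {Depot, Y3}.
Min-cut edges: Depot→Y1 (9), Depot→Port (16), Y3→Y1 (4), Y3→Port (2); capacity 9 + 16 + 4 + 2 = 31.
This cut is saturated, so no flow can exceed 31.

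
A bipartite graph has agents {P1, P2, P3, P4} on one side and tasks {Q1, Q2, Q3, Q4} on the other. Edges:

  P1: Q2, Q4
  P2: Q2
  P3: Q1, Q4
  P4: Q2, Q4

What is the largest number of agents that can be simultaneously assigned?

Unit-capacity flow: source→left, listed edges, right→sink; max matching = max flow.
Augmenting path P1→Q2 (+1); matched 1.
Augmenting path P3→Q1 (+1); matched 2.
Augmenting path P4→Q4 (+1); matched 3.
No augmenting path remains; maximum matching = 3.
König certificate: {P3, Q2, Q4} is a vertex cover of size 3 (every listed pair touches it), so no matching can be larger.

3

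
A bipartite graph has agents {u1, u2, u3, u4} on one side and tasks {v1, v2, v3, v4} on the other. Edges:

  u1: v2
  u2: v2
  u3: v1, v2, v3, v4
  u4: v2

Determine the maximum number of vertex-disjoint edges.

2

Unit-capacity flow: source→left, listed edges, right→sink; max matching = max flow.
Augmenting path u1→v2 (+1); matched 1.
Augmenting path u3→v1 (+1); matched 2.
No augmenting path remains; maximum matching = 2.
König certificate: {u3, v2} is a vertex cover of size 2 (every listed pair touches it), so no matching can be larger.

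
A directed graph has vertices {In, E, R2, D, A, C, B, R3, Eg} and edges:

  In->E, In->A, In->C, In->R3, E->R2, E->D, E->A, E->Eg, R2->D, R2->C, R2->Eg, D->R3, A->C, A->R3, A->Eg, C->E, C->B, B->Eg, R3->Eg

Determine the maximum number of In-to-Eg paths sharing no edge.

4

Assign every edge capacity 1; by Menger, the answer equals the max flow.
Path In→E→Eg (+1); total 1.
Path In→A→Eg (+1); total 2.
Path In→R3→Eg (+1); total 3.
Path In→C→B→Eg (+1); total 4.
No residual In→Eg path; max flow = 4.
Certifying cut of size 4: {In→A, In→C, In→E, In→R3}.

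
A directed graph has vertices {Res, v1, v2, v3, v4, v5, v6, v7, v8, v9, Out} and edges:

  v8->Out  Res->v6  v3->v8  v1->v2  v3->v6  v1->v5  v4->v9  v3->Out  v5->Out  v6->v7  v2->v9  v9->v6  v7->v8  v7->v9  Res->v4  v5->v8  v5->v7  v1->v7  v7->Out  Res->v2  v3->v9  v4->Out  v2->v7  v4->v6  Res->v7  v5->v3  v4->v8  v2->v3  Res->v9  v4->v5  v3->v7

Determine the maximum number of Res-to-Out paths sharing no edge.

Assign every edge capacity 1; by Menger, the answer equals the max flow.
Path Res→v4→Out (+1); total 1.
Path Res→v7→Out (+1); total 2.
Path Res→v2→v3→Out (+1); total 3.
Path Res→v6→v7→v8→Out (+1); total 4.
No residual Res→Out path; max flow = 4.
Certifying cut of size 4: {Res→v2, Res→v4, Res→v7, v6→v7}.

4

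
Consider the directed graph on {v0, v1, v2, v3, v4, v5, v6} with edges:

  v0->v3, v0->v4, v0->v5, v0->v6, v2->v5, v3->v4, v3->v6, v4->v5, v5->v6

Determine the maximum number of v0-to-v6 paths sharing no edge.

Assign every edge capacity 1; by Menger, the answer equals the max flow.
Path v0→v6 (+1); total 1.
Path v0→v3→v6 (+1); total 2.
Path v0→v5→v6 (+1); total 3.
No residual v0→v6 path; max flow = 3.
Certifying cut of size 3: {v0→v3, v0→v6, v5→v6}.

3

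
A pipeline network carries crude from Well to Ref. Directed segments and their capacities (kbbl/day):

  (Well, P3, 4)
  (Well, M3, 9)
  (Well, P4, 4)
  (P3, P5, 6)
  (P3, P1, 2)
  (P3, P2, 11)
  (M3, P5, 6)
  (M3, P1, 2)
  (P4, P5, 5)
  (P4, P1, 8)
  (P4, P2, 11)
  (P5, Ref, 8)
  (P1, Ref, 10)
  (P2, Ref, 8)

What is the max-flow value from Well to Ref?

Augment Well→P3→P5→Ref: bottleneck 4, flow now 4.
Augment Well→M3→P5→Ref: bottleneck 4, flow now 8.
Augment Well→M3→P1→Ref: bottleneck 2, flow now 10.
Augment Well→P4→P1→Ref: bottleneck 4, flow now 14.
Augment Well→M3→P5→P3→P1→Ref: bottleneck 2, flow now 16. (uses reverse residual edge)
No augmenting path remains; maximum flow = 16.
In the residual graph, reachable from Well: {Well, M3}.
Min-cut edges: Well→P3 (4), Well→P4 (4), M3→P5 (6), M3→P1 (2); capacity 4 + 4 + 6 + 2 = 16.
This cut is saturated, so no flow can exceed 16.

16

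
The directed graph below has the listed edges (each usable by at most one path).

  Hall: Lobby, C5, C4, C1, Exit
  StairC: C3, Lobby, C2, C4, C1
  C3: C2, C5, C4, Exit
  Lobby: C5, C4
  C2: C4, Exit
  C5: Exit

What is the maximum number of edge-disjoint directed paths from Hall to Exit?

Assign every edge capacity 1; by Menger, the answer equals the max flow.
Path Hall→Exit (+1); total 1.
Path Hall→C5→Exit (+1); total 2.
No residual Hall→Exit path; max flow = 2.
Certifying cut of size 2: {C5→Exit, Hall→Exit}.

2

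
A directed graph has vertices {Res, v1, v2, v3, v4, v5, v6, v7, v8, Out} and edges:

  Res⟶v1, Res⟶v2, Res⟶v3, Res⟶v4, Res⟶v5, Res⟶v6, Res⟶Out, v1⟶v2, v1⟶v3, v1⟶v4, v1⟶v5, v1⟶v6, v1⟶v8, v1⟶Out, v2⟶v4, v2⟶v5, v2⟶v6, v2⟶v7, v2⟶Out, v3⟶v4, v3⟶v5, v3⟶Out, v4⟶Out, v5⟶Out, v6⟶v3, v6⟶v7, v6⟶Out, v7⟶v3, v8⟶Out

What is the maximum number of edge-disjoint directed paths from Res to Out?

Assign every edge capacity 1; by Menger, the answer equals the max flow.
Path Res→Out (+1); total 1.
Path Res→v1→Out (+1); total 2.
Path Res→v2→Out (+1); total 3.
Path Res→v3→Out (+1); total 4.
Path Res→v4→Out (+1); total 5.
Path Res→v5→Out (+1); total 6.
Path Res→v6→Out (+1); total 7.
No residual Res→Out path; max flow = 7.
Certifying cut of size 7: {Res→Out, Res→v1, Res→v2, Res→v3, Res→v4, Res→v5, Res→v6}.

7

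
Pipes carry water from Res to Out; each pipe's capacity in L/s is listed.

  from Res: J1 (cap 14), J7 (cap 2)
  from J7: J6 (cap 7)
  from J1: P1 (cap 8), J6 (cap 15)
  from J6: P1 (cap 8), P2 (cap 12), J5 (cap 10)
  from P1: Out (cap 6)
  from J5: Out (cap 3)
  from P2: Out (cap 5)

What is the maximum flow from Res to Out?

Augment Res→J1→P1→Out: bottleneck 6, flow now 6.
Augment Res→J7→J6→J5→Out: bottleneck 2, flow now 8.
Augment Res→J1→J6→J5→Out: bottleneck 1, flow now 9.
Augment Res→J1→J6→P2→Out: bottleneck 5, flow now 14.
No augmenting path remains; maximum flow = 14.
In the residual graph, reachable from Res: {Res, J7, J1, J6, P1, J5, P2}.
Min-cut edges: P1→Out (6), J5→Out (3), P2→Out (5); capacity 6 + 3 + 5 = 14.
This cut is saturated, so no flow can exceed 14.

14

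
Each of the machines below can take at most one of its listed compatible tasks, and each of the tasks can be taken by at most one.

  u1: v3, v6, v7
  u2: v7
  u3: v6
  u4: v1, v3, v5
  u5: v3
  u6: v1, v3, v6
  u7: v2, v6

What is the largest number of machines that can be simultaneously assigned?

Unit-capacity flow: source→left, listed edges, right→sink; max matching = max flow.
Augmenting path u1→v3 (+1); matched 1.
Augmenting path u2→v7 (+1); matched 2.
Augmenting path u3→v6 (+1); matched 3.
Augmenting path u4→v1 (+1); matched 4.
Augmenting path u7→v2 (+1); matched 5.
Augmenting path u6→v1→u4→v5 (+1); matched 6.
No augmenting path remains; maximum matching = 6.
König certificate: {u4, u6, u7, v3, v6, v7} is a vertex cover of size 6 (every listed pair touches it), so no matching can be larger.

6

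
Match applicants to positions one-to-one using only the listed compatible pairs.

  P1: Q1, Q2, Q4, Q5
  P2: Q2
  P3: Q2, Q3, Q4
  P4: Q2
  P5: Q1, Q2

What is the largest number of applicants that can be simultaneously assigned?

Unit-capacity flow: source→left, listed edges, right→sink; max matching = max flow.
Augmenting path P1→Q1 (+1); matched 1.
Augmenting path P2→Q2 (+1); matched 2.
Augmenting path P3→Q3 (+1); matched 3.
Augmenting path P5→Q1→P1→Q4 (+1); matched 4.
No augmenting path remains; maximum matching = 4.
König certificate: {P1, P3, P5, Q2} is a vertex cover of size 4 (every listed pair touches it), so no matching can be larger.

4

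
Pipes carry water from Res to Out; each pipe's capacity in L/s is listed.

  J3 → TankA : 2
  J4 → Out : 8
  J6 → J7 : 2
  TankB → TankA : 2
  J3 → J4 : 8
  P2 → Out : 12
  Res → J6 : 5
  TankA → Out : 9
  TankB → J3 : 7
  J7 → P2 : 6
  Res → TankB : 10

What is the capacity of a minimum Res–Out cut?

Augment Res→TankB→TankA→Out: bottleneck 2, flow now 2.
Augment Res→TankB→J3→TankA→Out: bottleneck 2, flow now 4.
Augment Res→TankB→J3→J4→Out: bottleneck 5, flow now 9.
Augment Res→J6→J7→P2→Out: bottleneck 2, flow now 11.
No augmenting path remains; maximum flow = 11.
By max-flow min-cut, the minimum cut capacity equals the max flow.
In the residual graph, reachable from Res: {Res, TankB, J6}.
Min-cut edges: TankB→J3 (7), TankB→TankA (2), J6→J7 (2); capacity 7 + 2 + 2 = 11.

11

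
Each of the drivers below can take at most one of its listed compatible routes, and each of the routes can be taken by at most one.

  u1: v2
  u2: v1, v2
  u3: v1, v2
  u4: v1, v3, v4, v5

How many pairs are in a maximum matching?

3

Unit-capacity flow: source→left, listed edges, right→sink; max matching = max flow.
Augmenting path u1→v2 (+1); matched 1.
Augmenting path u2→v1 (+1); matched 2.
Augmenting path u4→v3 (+1); matched 3.
No augmenting path remains; maximum matching = 3.
König certificate: {u4, v1, v2} is a vertex cover of size 3 (every listed pair touches it), so no matching can be larger.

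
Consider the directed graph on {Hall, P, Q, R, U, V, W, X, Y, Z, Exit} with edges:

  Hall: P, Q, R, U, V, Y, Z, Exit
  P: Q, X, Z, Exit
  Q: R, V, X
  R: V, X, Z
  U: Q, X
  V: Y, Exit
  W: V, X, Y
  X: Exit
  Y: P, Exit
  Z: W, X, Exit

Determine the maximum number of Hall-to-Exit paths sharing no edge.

Assign every edge capacity 1; by Menger, the answer equals the max flow.
Path Hall→Exit (+1); total 1.
Path Hall→P→Exit (+1); total 2.
Path Hall→V→Exit (+1); total 3.
Path Hall→Y→Exit (+1); total 4.
Path Hall→Z→Exit (+1); total 5.
Path Hall→Q→X→Exit (+1); total 6.
No residual Hall→Exit path; max flow = 6.
Certifying cut of size 6: {Hall→Exit, P→Exit, V→Exit, X→Exit, Y→Exit, Z→Exit}.

6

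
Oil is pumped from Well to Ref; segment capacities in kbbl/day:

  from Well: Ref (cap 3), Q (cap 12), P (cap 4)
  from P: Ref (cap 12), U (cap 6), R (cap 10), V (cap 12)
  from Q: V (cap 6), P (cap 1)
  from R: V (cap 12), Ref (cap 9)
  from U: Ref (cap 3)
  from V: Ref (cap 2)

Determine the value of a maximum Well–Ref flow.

10

Augment Well→Ref: bottleneck 3, flow now 3.
Augment Well→P→Ref: bottleneck 4, flow now 7.
Augment Well→Q→P→Ref: bottleneck 1, flow now 8.
Augment Well→Q→V→Ref: bottleneck 2, flow now 10.
No augmenting path remains; maximum flow = 10.
In the residual graph, reachable from Well: {Well, Q, V}.
Min-cut edges: Well→P (4), Well→Ref (3), Q→P (1), V→Ref (2); capacity 4 + 3 + 1 + 2 = 10.
This cut is saturated, so no flow can exceed 10.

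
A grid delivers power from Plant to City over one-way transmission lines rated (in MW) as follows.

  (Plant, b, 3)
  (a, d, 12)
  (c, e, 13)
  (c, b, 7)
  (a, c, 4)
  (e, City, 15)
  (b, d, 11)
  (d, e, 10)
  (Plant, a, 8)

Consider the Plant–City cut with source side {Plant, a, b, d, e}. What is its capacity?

Edges leaving {Plant, a, b, d, e}: a→c (4), e→City (15).
Cut capacity = 4 + 15 = 19.

19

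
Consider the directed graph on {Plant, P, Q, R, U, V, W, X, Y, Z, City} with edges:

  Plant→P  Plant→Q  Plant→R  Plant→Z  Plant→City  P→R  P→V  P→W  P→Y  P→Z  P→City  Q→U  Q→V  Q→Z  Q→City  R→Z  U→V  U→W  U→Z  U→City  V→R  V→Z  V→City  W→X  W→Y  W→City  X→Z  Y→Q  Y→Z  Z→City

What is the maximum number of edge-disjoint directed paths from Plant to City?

4

Assign every edge capacity 1; by Menger, the answer equals the max flow.
Path Plant→City (+1); total 1.
Path Plant→P→City (+1); total 2.
Path Plant→Q→City (+1); total 3.
Path Plant→Z→City (+1); total 4.
No residual Plant→City path; max flow = 4.
Certifying cut of size 4: {Plant→City, Plant→P, Plant→Q, Z→City}.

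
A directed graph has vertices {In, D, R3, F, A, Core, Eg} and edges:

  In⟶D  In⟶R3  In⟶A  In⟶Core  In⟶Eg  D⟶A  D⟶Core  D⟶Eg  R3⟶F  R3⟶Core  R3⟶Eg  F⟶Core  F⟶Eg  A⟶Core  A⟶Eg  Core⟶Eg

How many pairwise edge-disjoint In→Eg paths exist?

5

Assign every edge capacity 1; by Menger, the answer equals the max flow.
Path In→Eg (+1); total 1.
Path In→D→Eg (+1); total 2.
Path In→R3→Eg (+1); total 3.
Path In→A→Eg (+1); total 4.
Path In→Core→Eg (+1); total 5.
No residual In→Eg path; max flow = 5.
Certifying cut of size 5: {In→A, In→Core, In→D, In→Eg, In→R3}.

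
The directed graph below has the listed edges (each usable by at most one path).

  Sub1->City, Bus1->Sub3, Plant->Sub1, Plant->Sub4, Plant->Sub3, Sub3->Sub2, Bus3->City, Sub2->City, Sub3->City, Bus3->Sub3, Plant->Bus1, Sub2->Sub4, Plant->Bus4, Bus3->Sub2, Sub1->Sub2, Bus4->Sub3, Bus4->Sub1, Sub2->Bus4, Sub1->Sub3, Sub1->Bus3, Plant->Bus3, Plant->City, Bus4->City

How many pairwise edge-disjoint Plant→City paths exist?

Assign every edge capacity 1; by Menger, the answer equals the max flow.
Path Plant→City (+1); total 1.
Path Plant→Sub1→City (+1); total 2.
Path Plant→Bus4→City (+1); total 3.
Path Plant→Bus3→City (+1); total 4.
Path Plant→Sub3→City (+1); total 5.
Path Plant→Bus1→Sub3→Sub2→City (+1); total 6.
No residual Plant→City path; max flow = 6.
Certifying cut of size 6: {Plant→Bus1, Plant→Bus3, Plant→Bus4, Plant→City, Plant→Sub1, Plant→Sub3}.

6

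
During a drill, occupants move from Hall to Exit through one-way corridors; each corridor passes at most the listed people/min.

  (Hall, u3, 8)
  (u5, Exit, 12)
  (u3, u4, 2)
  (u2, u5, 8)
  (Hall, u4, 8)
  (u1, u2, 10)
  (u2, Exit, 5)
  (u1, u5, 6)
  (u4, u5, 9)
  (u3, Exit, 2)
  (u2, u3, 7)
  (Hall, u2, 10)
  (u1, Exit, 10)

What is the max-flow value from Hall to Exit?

Augment Hall→u2→Exit: bottleneck 5, flow now 5.
Augment Hall→u3→Exit: bottleneck 2, flow now 7.
Augment Hall→u2→u5→Exit: bottleneck 5, flow now 12.
Augment Hall→u4→u5→Exit: bottleneck 7, flow now 19.
No augmenting path remains; maximum flow = 19.
In the residual graph, reachable from Hall: {Hall, u2, u3, u4, u5}.
Min-cut edges: u2→Exit (5), u3→Exit (2), u5→Exit (12); capacity 5 + 2 + 12 = 19.
This cut is saturated, so no flow can exceed 19.

19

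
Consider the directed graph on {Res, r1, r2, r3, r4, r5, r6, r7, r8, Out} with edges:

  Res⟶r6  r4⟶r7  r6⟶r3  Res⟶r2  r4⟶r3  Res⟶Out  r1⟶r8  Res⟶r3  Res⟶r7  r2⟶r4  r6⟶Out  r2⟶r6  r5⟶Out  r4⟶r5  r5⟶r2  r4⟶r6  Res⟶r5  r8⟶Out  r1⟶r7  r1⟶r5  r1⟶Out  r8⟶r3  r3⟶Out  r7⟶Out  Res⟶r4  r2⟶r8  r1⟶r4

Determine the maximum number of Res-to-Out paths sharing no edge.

6

Assign every edge capacity 1; by Menger, the answer equals the max flow.
Path Res→Out (+1); total 1.
Path Res→r3→Out (+1); total 2.
Path Res→r5→Out (+1); total 3.
Path Res→r6→Out (+1); total 4.
Path Res→r7→Out (+1); total 5.
Path Res→r2→r8→Out (+1); total 6.
No residual Res→Out path; max flow = 6.
Certifying cut of size 6: {Res→Out, r2→r8, r3→Out, r5→Out, r6→Out, r7→Out}.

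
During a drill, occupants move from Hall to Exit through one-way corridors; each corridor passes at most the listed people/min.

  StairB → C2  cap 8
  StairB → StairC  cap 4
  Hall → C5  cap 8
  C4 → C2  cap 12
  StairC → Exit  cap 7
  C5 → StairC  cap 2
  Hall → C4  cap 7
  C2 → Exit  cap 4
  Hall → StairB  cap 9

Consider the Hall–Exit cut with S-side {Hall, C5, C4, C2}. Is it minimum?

No — its capacity is 15, but the minimum cut has capacity 10.

Given cut capacity: 9 + 2 + 4 = 15.
Augment Hall→C5→StairC→Exit: bottleneck 2, flow now 2.
Augment Hall→C4→C2→Exit: bottleneck 4, flow now 6.
Augment Hall→StairB→StairC→Exit: bottleneck 4, flow now 10.
No augmenting path remains; maximum flow = 10.
In the residual graph, reachable from Hall: {Hall, C5, C4, StairB, C2}.
Min-cut edges: C5→StairC (2), StairB→StairC (4), C2→Exit (4); capacity 2 + 4 + 4 = 10.
Cut capacity 15 exceeds the max flow 10, so it is not minimum.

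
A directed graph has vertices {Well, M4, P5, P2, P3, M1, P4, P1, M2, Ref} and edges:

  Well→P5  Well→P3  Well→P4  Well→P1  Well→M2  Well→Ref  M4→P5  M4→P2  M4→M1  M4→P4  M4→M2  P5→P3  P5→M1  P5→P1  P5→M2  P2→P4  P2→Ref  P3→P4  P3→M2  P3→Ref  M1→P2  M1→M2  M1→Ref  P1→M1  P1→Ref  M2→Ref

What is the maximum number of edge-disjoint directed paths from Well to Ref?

5

Assign every edge capacity 1; by Menger, the answer equals the max flow.
Path Well→Ref (+1); total 1.
Path Well→P3→Ref (+1); total 2.
Path Well→P1→Ref (+1); total 3.
Path Well→M2→Ref (+1); total 4.
Path Well→P5→M1→Ref (+1); total 5.
No residual Well→Ref path; max flow = 5.
Certifying cut of size 5: {Well→M2, Well→P1, Well→P3, Well→P5, Well→Ref}.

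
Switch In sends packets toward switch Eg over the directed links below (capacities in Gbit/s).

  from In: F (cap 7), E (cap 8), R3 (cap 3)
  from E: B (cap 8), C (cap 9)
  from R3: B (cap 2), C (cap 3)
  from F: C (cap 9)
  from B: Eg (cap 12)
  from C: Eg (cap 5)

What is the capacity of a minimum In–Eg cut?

15

Augment In→E→B→Eg: bottleneck 8, flow now 8.
Augment In→R3→B→Eg: bottleneck 2, flow now 10.
Augment In→R3→C→Eg: bottleneck 1, flow now 11.
Augment In→F→C→Eg: bottleneck 4, flow now 15.
No augmenting path remains; maximum flow = 15.
By max-flow min-cut, the minimum cut capacity equals the max flow.
In the residual graph, reachable from In: {In, R3, F, C}.
Min-cut edges: In→E (8), R3→B (2), C→Eg (5); capacity 8 + 2 + 5 = 15.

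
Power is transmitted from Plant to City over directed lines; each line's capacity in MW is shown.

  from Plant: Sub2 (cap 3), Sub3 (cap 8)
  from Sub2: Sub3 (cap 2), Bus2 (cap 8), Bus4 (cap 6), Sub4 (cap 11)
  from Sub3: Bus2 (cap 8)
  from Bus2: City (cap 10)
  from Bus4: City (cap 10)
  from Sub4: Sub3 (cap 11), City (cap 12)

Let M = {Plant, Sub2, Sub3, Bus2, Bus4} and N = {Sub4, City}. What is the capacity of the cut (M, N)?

Edges leaving {Plant, Sub2, Sub3, Bus2, Bus4}: Sub2→Sub4 (11), Bus2→City (10), Bus4→City (10).
Cut capacity = 11 + 10 + 10 = 31.

31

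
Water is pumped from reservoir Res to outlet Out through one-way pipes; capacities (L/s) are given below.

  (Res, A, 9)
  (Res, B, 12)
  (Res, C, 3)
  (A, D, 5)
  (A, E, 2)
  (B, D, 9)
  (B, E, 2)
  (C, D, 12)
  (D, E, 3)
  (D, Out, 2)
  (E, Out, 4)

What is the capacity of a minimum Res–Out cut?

Augment Res→A→D→Out: bottleneck 2, flow now 2.
Augment Res→A→E→Out: bottleneck 2, flow now 4.
Augment Res→B→E→Out: bottleneck 2, flow now 6.
No augmenting path remains; maximum flow = 6.
By max-flow min-cut, the minimum cut capacity equals the max flow.
In the residual graph, reachable from Res: {Res, A, B, C, D, E}.
Min-cut edges: D→Out (2), E→Out (4); capacity 2 + 4 = 6.

6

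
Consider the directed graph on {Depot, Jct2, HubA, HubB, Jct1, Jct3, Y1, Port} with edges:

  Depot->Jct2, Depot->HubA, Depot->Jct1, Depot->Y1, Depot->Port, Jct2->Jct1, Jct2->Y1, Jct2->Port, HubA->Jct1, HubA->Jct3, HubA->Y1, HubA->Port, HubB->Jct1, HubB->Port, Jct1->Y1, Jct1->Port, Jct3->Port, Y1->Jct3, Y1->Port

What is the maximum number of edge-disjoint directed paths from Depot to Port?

5

Assign every edge capacity 1; by Menger, the answer equals the max flow.
Path Depot→Port (+1); total 1.
Path Depot→Jct2→Port (+1); total 2.
Path Depot→HubA→Port (+1); total 3.
Path Depot→Jct1→Port (+1); total 4.
Path Depot→Y1→Port (+1); total 5.
No residual Depot→Port path; max flow = 5.
Certifying cut of size 5: {Depot→HubA, Depot→Jct1, Depot→Jct2, Depot→Port, Depot→Y1}.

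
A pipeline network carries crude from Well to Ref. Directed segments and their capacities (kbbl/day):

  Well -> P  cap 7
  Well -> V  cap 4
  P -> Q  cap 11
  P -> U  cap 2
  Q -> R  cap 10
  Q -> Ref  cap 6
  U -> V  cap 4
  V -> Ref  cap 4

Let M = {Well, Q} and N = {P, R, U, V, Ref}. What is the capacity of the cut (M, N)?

Edges leaving {Well, Q}: Well→P (7), Well→V (4), Q→R (10), Q→Ref (6).
Cut capacity = 7 + 4 + 10 + 6 = 27.

27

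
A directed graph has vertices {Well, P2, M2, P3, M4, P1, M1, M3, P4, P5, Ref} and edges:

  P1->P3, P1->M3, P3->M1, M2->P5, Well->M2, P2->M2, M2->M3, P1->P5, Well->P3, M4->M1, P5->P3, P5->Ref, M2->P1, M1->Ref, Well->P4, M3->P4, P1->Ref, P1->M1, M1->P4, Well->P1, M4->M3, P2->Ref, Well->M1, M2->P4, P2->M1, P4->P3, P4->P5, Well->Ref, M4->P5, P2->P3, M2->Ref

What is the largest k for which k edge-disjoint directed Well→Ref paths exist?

5

Assign every edge capacity 1; by Menger, the answer equals the max flow.
Path Well→Ref (+1); total 1.
Path Well→M2→Ref (+1); total 2.
Path Well→P1→Ref (+1); total 3.
Path Well→M1→Ref (+1); total 4.
Path Well→P4→P5→Ref (+1); total 5.
No residual Well→Ref path; max flow = 5.
Certifying cut of size 5: {M1→Ref, P4→P5, Well→M2, Well→P1, Well→Ref}.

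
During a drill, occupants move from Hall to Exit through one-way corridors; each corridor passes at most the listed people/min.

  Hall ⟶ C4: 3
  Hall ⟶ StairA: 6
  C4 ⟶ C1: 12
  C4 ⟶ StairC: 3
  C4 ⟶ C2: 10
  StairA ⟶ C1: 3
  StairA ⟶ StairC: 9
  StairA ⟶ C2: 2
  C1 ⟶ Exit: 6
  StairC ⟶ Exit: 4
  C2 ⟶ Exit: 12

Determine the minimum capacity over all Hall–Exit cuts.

Augment Hall→C4→C1→Exit: bottleneck 3, flow now 3.
Augment Hall→StairA→C1→Exit: bottleneck 3, flow now 6.
Augment Hall→StairA→StairC→Exit: bottleneck 3, flow now 9.
No augmenting path remains; maximum flow = 9.
By max-flow min-cut, the minimum cut capacity equals the max flow.
In the residual graph, reachable from Hall: {Hall}.
Min-cut edges: Hall→C4 (3), Hall→StairA (6); capacity 3 + 6 = 9.

9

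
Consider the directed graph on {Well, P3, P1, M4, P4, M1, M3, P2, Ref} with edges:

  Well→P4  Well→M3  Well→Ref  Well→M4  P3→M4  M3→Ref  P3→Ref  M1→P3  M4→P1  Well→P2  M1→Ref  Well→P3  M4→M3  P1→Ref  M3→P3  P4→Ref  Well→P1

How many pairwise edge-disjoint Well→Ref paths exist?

Assign every edge capacity 1; by Menger, the answer equals the max flow.
Path Well→Ref (+1); total 1.
Path Well→P3→Ref (+1); total 2.
Path Well→P1→Ref (+1); total 3.
Path Well→P4→Ref (+1); total 4.
Path Well→M3→Ref (+1); total 5.
No residual Well→Ref path; max flow = 5.
Certifying cut of size 5: {M3→Ref, P1→Ref, P3→Ref, Well→P4, Well→Ref}.

5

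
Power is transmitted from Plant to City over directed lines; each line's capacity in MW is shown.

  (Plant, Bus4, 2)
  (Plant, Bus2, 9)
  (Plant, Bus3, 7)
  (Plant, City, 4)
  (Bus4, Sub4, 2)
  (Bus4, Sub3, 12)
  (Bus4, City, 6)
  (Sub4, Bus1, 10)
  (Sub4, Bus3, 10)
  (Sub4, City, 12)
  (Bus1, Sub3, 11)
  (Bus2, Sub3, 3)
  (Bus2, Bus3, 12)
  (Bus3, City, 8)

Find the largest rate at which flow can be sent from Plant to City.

Augment Plant→City: bottleneck 4, flow now 4.
Augment Plant→Bus4→City: bottleneck 2, flow now 6.
Augment Plant→Bus3→City: bottleneck 7, flow now 13.
Augment Plant→Bus2→Bus3→City: bottleneck 1, flow now 14.
No augmenting path remains; maximum flow = 14.
In the residual graph, reachable from Plant: {Plant, Bus2, Sub3, Bus3}.
Min-cut edges: Plant→Bus4 (2), Plant→City (4), Bus3→City (8); capacity 2 + 4 + 8 = 14.
This cut is saturated, so no flow can exceed 14.

14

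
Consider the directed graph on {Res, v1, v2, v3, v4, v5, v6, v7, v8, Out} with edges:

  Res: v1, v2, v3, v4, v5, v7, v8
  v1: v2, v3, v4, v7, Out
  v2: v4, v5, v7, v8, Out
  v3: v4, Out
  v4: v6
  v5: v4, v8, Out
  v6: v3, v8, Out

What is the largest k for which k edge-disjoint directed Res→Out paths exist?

5

Assign every edge capacity 1; by Menger, the answer equals the max flow.
Path Res→v1→Out (+1); total 1.
Path Res→v2→Out (+1); total 2.
Path Res→v3→Out (+1); total 3.
Path Res→v5→Out (+1); total 4.
Path Res→v4→v6→Out (+1); total 5.
No residual Res→Out path; max flow = 5.
Certifying cut of size 5: {Res→v1, Res→v2, Res→v3, Res→v4, Res→v5}.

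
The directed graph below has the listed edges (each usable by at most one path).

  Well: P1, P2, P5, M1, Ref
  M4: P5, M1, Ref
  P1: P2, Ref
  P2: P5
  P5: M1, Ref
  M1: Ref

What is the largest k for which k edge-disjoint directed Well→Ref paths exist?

4

Assign every edge capacity 1; by Menger, the answer equals the max flow.
Path Well→Ref (+1); total 1.
Path Well→P1→Ref (+1); total 2.
Path Well→P5→Ref (+1); total 3.
Path Well→M1→Ref (+1); total 4.
No residual Well→Ref path; max flow = 4.
Certifying cut of size 4: {M1→Ref, P5→Ref, Well→P1, Well→Ref}.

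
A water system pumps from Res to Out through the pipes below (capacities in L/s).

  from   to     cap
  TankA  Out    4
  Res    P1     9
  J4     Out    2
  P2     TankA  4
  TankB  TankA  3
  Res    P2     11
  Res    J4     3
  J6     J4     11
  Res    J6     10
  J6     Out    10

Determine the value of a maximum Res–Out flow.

Augment Res→J6→Out: bottleneck 10, flow now 10.
Augment Res→J4→Out: bottleneck 2, flow now 12.
Augment Res→P2→TankA→Out: bottleneck 4, flow now 16.
No augmenting path remains; maximum flow = 16.
In the residual graph, reachable from Res: {Res, P1, P2, J4}.
Min-cut edges: Res→J6 (10), P2→TankA (4), J4→Out (2); capacity 10 + 4 + 2 = 16.
This cut is saturated, so no flow can exceed 16.

16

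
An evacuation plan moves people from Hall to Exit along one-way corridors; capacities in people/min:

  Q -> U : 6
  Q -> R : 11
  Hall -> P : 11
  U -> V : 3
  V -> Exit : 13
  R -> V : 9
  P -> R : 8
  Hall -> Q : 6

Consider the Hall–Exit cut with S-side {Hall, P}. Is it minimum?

Given cut capacity: 6 + 8 = 14.
Augment Hall→P→R→V→Exit: bottleneck 8, flow now 8.
Augment Hall→Q→R→V→Exit: bottleneck 1, flow now 9.
Augment Hall→Q→U→V→Exit: bottleneck 3, flow now 12.
No augmenting path remains; maximum flow = 12.
In the residual graph, reachable from Hall: {Hall, P, Q, R, U}.
Min-cut edges: R→V (9), U→V (3); capacity 9 + 3 = 12.
Cut capacity 14 exceeds the max flow 12, so it is not minimum.

No — its capacity is 14, but the minimum cut has capacity 12.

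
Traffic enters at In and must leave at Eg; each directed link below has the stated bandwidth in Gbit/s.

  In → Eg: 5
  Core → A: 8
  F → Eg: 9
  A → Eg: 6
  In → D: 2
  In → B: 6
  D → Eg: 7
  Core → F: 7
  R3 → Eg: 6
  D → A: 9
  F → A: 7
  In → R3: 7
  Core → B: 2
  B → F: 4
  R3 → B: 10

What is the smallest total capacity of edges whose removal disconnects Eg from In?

Augment In→Eg: bottleneck 5, flow now 5.
Augment In→R3→Eg: bottleneck 6, flow now 11.
Augment In→D→Eg: bottleneck 2, flow now 13.
Augment In→B→F→Eg: bottleneck 4, flow now 17.
No augmenting path remains; maximum flow = 17.
By max-flow min-cut, the minimum cut capacity equals the max flow.
In the residual graph, reachable from In: {In, R3, B}.
Min-cut edges: In→D (2), In→Eg (5), R3→Eg (6), B→F (4); capacity 2 + 5 + 6 + 4 = 17.

17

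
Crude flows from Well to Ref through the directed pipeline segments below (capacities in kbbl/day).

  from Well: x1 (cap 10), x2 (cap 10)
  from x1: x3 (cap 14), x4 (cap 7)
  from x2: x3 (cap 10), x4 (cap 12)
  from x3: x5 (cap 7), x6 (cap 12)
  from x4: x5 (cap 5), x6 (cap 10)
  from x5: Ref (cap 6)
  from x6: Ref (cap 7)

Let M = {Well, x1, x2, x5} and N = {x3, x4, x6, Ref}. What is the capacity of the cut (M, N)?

49

Edges leaving {Well, x1, x2, x5}: x1→x3 (14), x1→x4 (7), x2→x3 (10), x2→x4 (12), x5→Ref (6).
Cut capacity = 14 + 7 + 10 + 12 + 6 = 49.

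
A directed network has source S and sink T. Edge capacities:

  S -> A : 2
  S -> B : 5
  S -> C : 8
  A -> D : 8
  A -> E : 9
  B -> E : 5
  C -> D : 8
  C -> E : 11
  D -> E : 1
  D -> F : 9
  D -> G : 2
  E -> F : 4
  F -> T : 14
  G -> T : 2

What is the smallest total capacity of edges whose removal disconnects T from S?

14

Augment S→A→D→F→T: bottleneck 2, flow now 2.
Augment S→B→E→F→T: bottleneck 4, flow now 6.
Augment S→C→D→F→T: bottleneck 7, flow now 13.
Augment S→C→D→G→T: bottleneck 1, flow now 14.
No augmenting path remains; maximum flow = 14.
By max-flow min-cut, the minimum cut capacity equals the max flow.
In the residual graph, reachable from S: {S, B, E}.
Min-cut edges: S→A (2), S→C (8), E→F (4); capacity 2 + 8 + 4 = 14.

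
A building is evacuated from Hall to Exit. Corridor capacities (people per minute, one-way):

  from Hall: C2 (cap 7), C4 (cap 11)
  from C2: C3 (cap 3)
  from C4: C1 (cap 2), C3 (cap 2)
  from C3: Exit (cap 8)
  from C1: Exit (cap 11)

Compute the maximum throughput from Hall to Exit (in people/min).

Augment Hall→C2→C3→Exit: bottleneck 3, flow now 3.
Augment Hall→C4→C3→Exit: bottleneck 2, flow now 5.
Augment Hall→C4→C1→Exit: bottleneck 2, flow now 7.
No augmenting path remains; maximum flow = 7.
In the residual graph, reachable from Hall: {Hall, C2, C4}.
Min-cut edges: C2→C3 (3), C4→C3 (2), C4→C1 (2); capacity 3 + 2 + 2 = 7.
This cut is saturated, so no flow can exceed 7.

7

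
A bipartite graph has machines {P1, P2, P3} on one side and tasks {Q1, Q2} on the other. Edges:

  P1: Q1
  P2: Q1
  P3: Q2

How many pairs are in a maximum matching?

Unit-capacity flow: source→left, listed edges, right→sink; max matching = max flow.
Augmenting path P1→Q1 (+1); matched 1.
Augmenting path P3→Q2 (+1); matched 2.
No augmenting path remains; maximum matching = 2.
König certificate: {P3, Q1} is a vertex cover of size 2 (every listed pair touches it), so no matching can be larger.

2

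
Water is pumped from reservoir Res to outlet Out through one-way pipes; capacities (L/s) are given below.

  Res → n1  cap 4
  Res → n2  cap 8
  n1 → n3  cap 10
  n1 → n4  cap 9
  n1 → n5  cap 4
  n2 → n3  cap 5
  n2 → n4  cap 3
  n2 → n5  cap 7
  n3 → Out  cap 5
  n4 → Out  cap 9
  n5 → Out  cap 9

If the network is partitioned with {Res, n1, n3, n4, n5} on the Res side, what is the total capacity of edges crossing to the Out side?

Edges leaving {Res, n1, n3, n4, n5}: Res→n2 (8), n3→Out (5), n4→Out (9), n5→Out (9).
Cut capacity = 8 + 5 + 9 + 9 = 31.

31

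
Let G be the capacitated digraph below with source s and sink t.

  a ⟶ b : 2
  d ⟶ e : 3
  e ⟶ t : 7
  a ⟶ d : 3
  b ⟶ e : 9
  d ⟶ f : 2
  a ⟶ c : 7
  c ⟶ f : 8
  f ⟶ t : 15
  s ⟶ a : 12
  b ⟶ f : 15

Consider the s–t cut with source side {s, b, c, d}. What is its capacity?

49

Edges leaving {s, b, c, d}: s→a (12), b→e (9), b→f (15), c→f (8), d→e (3), d→f (2).
Cut capacity = 12 + 9 + 15 + 8 + 3 + 2 = 49.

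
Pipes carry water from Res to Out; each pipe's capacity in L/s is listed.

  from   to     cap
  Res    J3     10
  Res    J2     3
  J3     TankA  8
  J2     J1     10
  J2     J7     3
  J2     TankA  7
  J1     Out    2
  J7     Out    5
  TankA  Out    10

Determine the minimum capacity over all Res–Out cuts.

11

Augment Res→J3→TankA→Out: bottleneck 8, flow now 8.
Augment Res→J2→J1→Out: bottleneck 2, flow now 10.
Augment Res→J2→J7→Out: bottleneck 1, flow now 11.
No augmenting path remains; maximum flow = 11.
By max-flow min-cut, the minimum cut capacity equals the max flow.
In the residual graph, reachable from Res: {Res, J3}.
Min-cut edges: Res→J2 (3), J3→TankA (8); capacity 3 + 8 = 11.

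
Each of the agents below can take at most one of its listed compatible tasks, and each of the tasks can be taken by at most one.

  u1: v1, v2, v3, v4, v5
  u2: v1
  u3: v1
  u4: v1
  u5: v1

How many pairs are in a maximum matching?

2

Unit-capacity flow: source→left, listed edges, right→sink; max matching = max flow.
Augmenting path u1→v1 (+1); matched 1.
Augmenting path u2→v1→u1→v2 (+1); matched 2.
No augmenting path remains; maximum matching = 2.
König certificate: {u1, v1} is a vertex cover of size 2 (every listed pair touches it), so no matching can be larger.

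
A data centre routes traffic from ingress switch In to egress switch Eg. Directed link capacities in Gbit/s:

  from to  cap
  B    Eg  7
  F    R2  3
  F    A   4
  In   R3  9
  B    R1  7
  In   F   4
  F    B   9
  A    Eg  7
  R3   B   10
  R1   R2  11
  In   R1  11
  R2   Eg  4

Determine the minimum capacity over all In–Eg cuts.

15

Augment In→R3→B→Eg: bottleneck 7, flow now 7.
Augment In→R1→R2→Eg: bottleneck 4, flow now 11.
Augment In→F→A→Eg: bottleneck 4, flow now 15.
No augmenting path remains; maximum flow = 15.
By max-flow min-cut, the minimum cut capacity equals the max flow.
In the residual graph, reachable from In: {In, R3, R1, B, R2}.
Min-cut edges: In→F (4), B→Eg (7), R2→Eg (4); capacity 4 + 7 + 4 = 15.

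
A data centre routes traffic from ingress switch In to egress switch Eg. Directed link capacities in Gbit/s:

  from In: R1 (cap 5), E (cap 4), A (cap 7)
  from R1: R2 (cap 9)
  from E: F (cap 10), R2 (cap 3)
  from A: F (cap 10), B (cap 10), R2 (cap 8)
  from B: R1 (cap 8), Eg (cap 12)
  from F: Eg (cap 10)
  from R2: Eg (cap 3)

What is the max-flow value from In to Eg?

Augment In→R1→R2→Eg: bottleneck 3, flow now 3.
Augment In→E→F→Eg: bottleneck 4, flow now 7.
Augment In→A→B→Eg: bottleneck 7, flow now 14.
No augmenting path remains; maximum flow = 14.
In the residual graph, reachable from In: {In, R1, R2}.
Min-cut edges: In→E (4), In→A (7), R2→Eg (3); capacity 4 + 7 + 3 = 14.
This cut is saturated, so no flow can exceed 14.

14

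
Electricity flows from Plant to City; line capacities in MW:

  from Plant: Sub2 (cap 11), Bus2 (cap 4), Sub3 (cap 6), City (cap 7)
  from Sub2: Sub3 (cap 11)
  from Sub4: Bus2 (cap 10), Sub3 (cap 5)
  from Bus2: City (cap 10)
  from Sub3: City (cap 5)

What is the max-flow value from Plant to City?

16

Augment Plant→City: bottleneck 7, flow now 7.
Augment Plant→Bus2→City: bottleneck 4, flow now 11.
Augment Plant→Sub3→City: bottleneck 5, flow now 16.
No augmenting path remains; maximum flow = 16.
In the residual graph, reachable from Plant: {Plant, Sub2, Sub3}.
Min-cut edges: Plant→Bus2 (4), Plant→City (7), Sub3→City (5); capacity 4 + 7 + 5 = 16.
This cut is saturated, so no flow can exceed 16.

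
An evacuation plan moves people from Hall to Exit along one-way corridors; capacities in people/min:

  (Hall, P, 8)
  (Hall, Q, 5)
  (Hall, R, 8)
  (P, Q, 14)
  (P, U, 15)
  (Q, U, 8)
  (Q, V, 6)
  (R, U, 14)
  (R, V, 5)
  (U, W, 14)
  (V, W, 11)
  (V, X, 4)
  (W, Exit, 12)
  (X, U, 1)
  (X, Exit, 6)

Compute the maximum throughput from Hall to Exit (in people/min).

16

Augment Hall→P→U→W→Exit: bottleneck 8, flow now 8.
Augment Hall→Q→U→W→Exit: bottleneck 4, flow now 12.
Augment Hall→Q→V→X→Exit: bottleneck 1, flow now 13.
Augment Hall→R→V→X→Exit: bottleneck 3, flow now 16.
No augmenting path remains; maximum flow = 16.
In the residual graph, reachable from Hall: {Hall, P, Q, R, U, V, W}.
Min-cut edges: V→X (4), W→Exit (12); capacity 4 + 12 = 16.
This cut is saturated, so no flow can exceed 16.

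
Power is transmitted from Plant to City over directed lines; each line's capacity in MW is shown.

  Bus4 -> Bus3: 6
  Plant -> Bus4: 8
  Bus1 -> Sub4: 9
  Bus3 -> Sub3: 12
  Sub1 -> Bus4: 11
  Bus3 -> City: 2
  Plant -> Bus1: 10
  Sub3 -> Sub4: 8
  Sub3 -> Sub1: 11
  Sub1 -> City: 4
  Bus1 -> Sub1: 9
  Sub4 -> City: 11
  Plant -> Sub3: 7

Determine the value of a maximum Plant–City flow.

Augment Plant→Bus1→Sub1→City: bottleneck 4, flow now 4.
Augment Plant→Bus1→Sub4→City: bottleneck 6, flow now 10.
Augment Plant→Sub3→Sub4→City: bottleneck 5, flow now 15.
Augment Plant→Bus4→Bus3→City: bottleneck 2, flow now 17.
No augmenting path remains; maximum flow = 17.
In the residual graph, reachable from Plant: {Plant, Bus1, Sub3, Bus4, Sub1, Sub4, Bus3}.
Min-cut edges: Sub1→City (4), Sub4→City (11), Bus3→City (2); capacity 4 + 11 + 2 = 17.
This cut is saturated, so no flow can exceed 17.

17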